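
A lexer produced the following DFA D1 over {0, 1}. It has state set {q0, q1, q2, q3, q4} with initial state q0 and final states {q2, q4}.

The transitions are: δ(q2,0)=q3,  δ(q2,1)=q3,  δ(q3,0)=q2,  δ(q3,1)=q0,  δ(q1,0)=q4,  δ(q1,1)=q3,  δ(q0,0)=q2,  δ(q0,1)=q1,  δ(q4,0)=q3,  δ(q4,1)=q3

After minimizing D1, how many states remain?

2

Initial partition by acceptance: {q2,q4} | {q0,q1,q3}.
No further refinement is possible. Final partition (2 blocks): {q2,q4} | {q0,q1,q3}.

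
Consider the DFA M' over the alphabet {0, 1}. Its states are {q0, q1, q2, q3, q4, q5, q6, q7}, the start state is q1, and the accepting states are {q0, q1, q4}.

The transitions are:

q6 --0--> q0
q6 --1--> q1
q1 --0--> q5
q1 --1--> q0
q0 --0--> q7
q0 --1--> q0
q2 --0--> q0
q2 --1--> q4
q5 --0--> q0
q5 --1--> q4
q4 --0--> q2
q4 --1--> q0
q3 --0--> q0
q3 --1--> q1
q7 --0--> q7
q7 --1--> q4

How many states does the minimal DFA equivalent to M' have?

States {q3,q6} cannot be reached from the start state, so discard them.
Initial partition by acceptance: {q0,q1,q4} | {q2,q5,q7}.
Split {q2,q5,q7} by δ(·,0) → {q2,q5} and {q7}.
On input 0, block {q0,q1,q4} splits into {q1,q4} and {q0}.
No further refinement is possible. Final partition (4 blocks): {q1,q4} | {q2,q5} | {q7} | {q0}.

4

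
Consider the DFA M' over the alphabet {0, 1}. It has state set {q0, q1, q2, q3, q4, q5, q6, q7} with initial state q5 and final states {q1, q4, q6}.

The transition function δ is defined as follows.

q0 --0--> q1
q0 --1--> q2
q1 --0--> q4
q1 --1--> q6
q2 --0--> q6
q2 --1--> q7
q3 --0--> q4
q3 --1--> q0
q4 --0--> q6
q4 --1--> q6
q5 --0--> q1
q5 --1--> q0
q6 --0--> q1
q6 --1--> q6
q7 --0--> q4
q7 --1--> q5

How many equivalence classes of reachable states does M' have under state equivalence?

First remove the unreachable states {q3}; 7 states remain.
P0 = {q1,q4,q6} | {q0,q2,q5,q7}.
Stable partition: {q1,q4,q6} | {q0,q2,q5,q7} — 2 equivalence classes.

2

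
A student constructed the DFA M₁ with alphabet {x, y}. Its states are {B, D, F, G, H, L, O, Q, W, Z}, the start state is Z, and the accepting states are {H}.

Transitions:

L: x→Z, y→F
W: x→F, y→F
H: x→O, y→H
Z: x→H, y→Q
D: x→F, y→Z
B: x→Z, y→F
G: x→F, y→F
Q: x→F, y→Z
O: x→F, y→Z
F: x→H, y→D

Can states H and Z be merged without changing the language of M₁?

States {B,G,L,W} cannot be reached from the start state, so discard them.
P0 = {H} | {D,F,O,Q,Z}.
Refine {D,F,O,Q,Z} on symbol x: members go to different blocks, giving {D,O,Q} and {F,Z}.
No further refinement is possible. Final partition (3 blocks): {H} | {D,O,Q} | {F,Z}.
H and Z end up in different blocks, so they are distinguishable. For instance, the string 'ε' is accepted from only H.

No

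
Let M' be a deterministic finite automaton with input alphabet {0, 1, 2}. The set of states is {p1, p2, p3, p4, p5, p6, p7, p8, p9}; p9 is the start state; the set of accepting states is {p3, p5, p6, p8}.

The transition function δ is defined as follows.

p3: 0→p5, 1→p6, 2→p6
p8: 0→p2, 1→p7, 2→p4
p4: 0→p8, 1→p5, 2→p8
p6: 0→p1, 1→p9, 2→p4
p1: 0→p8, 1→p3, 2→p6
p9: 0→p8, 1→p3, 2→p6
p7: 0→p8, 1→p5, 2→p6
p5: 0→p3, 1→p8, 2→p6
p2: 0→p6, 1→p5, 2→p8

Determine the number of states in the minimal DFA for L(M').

3

Every state is reachable, so we keep all 9.
P0 = {p3,p5,p6,p8} | {p1,p2,p4,p7,p9}.
On input 0, block {p3,p5,p6,p8} splits into {p3,p5} and {p6,p8}.
The partition is now stable with 3 blocks: {p3,p5} | {p1,p2,p4,p7,p9} | {p6,p8}.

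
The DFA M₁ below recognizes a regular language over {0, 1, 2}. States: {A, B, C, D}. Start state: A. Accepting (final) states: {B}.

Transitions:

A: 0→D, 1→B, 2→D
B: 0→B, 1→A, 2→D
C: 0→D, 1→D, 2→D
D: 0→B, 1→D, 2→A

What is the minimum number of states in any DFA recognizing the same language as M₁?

3

Reachable states from the start: {A,B,D}. Unreachable: {C} — drop them.
Start with accepting vs non-accepting: {B} | {A,D}.
Refine {A,D} on symbol 0: members go to different blocks, giving {A} and {D}.
Stable partition: {B} | {A} | {D} — 3 equivalence classes.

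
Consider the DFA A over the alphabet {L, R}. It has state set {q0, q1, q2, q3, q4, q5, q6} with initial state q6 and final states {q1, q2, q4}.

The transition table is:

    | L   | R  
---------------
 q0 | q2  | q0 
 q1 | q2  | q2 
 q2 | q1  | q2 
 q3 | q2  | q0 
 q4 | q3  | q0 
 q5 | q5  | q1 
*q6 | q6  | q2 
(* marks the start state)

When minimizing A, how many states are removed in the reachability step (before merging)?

No path from q6 leads to q0, q3, q4, q5; the other 3 states are all reachable.

4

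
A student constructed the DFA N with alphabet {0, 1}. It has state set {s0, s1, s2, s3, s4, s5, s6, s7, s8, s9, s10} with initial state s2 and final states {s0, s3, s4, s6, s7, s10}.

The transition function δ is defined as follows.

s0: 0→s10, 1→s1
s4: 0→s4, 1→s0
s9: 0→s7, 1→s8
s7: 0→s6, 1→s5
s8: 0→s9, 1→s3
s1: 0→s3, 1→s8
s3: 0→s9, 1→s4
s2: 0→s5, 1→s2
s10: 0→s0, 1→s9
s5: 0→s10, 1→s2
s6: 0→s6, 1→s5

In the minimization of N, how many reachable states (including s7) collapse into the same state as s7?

2

P0 = {s0,s3,s4,s6,s7,s10} | {s1,s2,s5,s8,s9}.
Split {s0,s3,s4,s6,s7,s10} by δ(·,0) → {s0,s4,s6,s7,s10} and {s3}.
Split {s0,s4,s6,s7,s10} by δ(·,1) → {s0,s6,s7,s10} and {s4}.
Refine {s1,s2,s5,s8,s9} on symbol 0: members go to different blocks, giving {s2,s8} and {s5,s9} and {s1}.
On input 1, block {s0,s6,s7,s10} splits into {s6,s7,s10} and {s0}.
Split {s6,s7,s10} by δ(·,0) → {s6,s7} and {s10}.
On input 1, block {s2,s8} splits into {s2} and {s8}.
On input 0, block {s5,s9} splits into {s5} and {s9}.
The partition is now stable with 10 blocks: {s6,s7} | {s2} | {s3} | {s4} | {s5} | {s1} | {s0} | {s10} | {s8} | {s9}.
The equivalence class containing s7 is {s6,s7}, of size 2.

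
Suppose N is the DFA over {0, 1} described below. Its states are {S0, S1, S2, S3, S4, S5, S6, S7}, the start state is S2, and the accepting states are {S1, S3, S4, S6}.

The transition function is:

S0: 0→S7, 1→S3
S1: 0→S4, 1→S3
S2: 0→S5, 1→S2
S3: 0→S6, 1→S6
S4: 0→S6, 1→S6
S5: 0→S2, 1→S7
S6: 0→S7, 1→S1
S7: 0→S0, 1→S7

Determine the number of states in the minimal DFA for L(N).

Start with accepting vs non-accepting: {S1,S3,S4,S6} | {S0,S2,S5,S7}.
On input 0, block {S1,S3,S4,S6} splits into {S1,S3,S4} and {S6}.
Split {S1,S3,S4} by δ(·,0) → {S3,S4} and {S1}.
Split {S0,S2,S5,S7} by δ(·,1) → {S2,S5,S7} and {S0}.
On input 0, block {S2,S5,S7} splits into {S2,S5} and {S7}.
On input 1, block {S2,S5} splits into {S2} and {S5}.
Stable partition: {S3,S4} | {S2} | {S6} | {S1} | {S0} | {S7} | {S5} — 7 equivalence classes.

7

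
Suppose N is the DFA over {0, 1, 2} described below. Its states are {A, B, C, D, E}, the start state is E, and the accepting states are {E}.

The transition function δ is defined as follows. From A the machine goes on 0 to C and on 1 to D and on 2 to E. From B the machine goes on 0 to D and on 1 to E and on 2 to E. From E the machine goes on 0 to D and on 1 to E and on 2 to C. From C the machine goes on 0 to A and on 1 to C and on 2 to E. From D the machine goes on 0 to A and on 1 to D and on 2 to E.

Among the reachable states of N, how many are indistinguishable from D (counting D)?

3

First remove the unreachable states {B}; 4 states remain.
Initial partition by acceptance: {E} | {A,C,D}.
No further refinement is possible. Final partition (2 blocks): {E} | {A,C,D}.
The equivalence class containing D is {A,C,D}, of size 3.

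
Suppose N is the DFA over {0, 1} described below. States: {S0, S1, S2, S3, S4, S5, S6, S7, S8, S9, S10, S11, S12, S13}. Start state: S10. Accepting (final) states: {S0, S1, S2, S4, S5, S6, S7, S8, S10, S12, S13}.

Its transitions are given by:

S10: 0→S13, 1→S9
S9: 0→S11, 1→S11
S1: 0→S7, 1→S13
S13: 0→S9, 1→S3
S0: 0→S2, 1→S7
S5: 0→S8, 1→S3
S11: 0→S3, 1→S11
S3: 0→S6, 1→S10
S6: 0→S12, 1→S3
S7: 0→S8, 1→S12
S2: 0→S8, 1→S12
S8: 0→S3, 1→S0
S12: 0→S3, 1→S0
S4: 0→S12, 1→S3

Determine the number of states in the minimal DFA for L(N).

States {S1,S4,S5} cannot be reached from the start state, so discard them.
Start with accepting vs non-accepting: {S0,S2,S6,S7,S8,S10,S12,S13} | {S3,S9,S11}.
On input 0, block {S0,S2,S6,S7,S8,S10,S12,S13} splits into {S0,S2,S6,S7,S10} and {S8,S12,S13}.
Refine {S0,S2,S6,S7,S10} on symbol 0: members go to different blocks, giving {S2,S6,S7,S10} and {S0}.
Split {S2,S6,S7,S10} by δ(·,1) → {S2,S7} and {S6,S10}.
Split {S3,S9,S11} by δ(·,0) → {S9,S11} and {S3}.
Refine {S9,S11} on symbol 0: members go to different blocks, giving {S9} and {S11}.
Refine {S8,S12,S13} on symbol 0: members go to different blocks, giving {S8,S12} and {S13}.
On input 0, block {S6,S10} splits into {S6} and {S10}.
The partition is now stable with 9 blocks: {S2,S7} | {S9} | {S8,S12} | {S0} | {S6} | {S3} | {S11} | {S13} | {S10}.

9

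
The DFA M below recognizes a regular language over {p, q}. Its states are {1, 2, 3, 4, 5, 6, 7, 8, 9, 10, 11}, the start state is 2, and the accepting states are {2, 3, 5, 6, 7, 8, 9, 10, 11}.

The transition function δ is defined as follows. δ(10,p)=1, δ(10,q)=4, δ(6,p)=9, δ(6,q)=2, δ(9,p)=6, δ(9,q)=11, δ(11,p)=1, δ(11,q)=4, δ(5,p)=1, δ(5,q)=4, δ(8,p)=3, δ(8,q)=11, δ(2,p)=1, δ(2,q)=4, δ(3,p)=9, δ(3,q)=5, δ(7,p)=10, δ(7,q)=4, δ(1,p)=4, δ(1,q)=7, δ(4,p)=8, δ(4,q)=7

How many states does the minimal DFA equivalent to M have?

Every state is reachable, so we keep all 11.
Start with accepting vs non-accepting: {2,3,5,6,7,8,9,10,11} | {1,4}.
Refine {2,3,5,6,7,8,9,10,11} on symbol p: members go to different blocks, giving {3,6,7,8,9} and {2,5,10,11}.
On input p, block {3,6,7,8,9} splits into {3,6,8,9} and {7}.
Refine {1,4} on symbol p: members go to different blocks, giving {1} and {4}.
No further refinement is possible. Final partition (5 blocks): {3,6,8,9} | {1} | {2,5,10,11} | {7} | {4}.

5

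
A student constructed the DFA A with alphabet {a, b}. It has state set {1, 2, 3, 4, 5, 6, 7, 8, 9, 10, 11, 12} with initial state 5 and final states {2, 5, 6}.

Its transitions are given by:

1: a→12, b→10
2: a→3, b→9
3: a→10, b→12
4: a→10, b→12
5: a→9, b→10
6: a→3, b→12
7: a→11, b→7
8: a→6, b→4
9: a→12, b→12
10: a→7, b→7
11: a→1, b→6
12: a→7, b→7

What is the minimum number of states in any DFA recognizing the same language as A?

5

States {2,4,8} cannot be reached from the start state, so discard them.
Start with accepting vs non-accepting: {5,6} | {1,3,7,9,10,11,12}.
On input b, block {1,3,7,9,10,11,12} splits into {1,3,7,9,10,12} and {11}.
On input a, block {1,3,7,9,10,12} splits into {1,3,9,10,12} and {7}.
Refine {1,3,9,10,12} on symbol a: members go to different blocks, giving {1,3,9} and {10,12}.
Stable partition: {5,6} | {1,3,9} | {11} | {7} | {10,12} — 5 equivalence classes.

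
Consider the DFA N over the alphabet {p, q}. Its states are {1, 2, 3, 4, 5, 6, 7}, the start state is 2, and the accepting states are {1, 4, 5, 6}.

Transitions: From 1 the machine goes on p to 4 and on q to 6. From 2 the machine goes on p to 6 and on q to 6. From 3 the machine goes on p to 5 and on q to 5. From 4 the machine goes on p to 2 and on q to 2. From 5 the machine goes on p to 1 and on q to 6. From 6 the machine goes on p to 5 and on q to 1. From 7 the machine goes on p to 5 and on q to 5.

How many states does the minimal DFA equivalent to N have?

First remove the unreachable states {3,7}; 5 states remain.
Start with accepting vs non-accepting: {1,4,5,6} | {2}.
Refine {1,4,5,6} on symbol p: members go to different blocks, giving {1,5,6} and {4}.
Split {1,5,6} by δ(·,p) → {5,6} and {1}.
Refine {5,6} on symbol p: members go to different blocks, giving {5} and {6}.
Stable partition: {5} | {2} | {4} | {1} | {6} — 5 equivalence classes.

5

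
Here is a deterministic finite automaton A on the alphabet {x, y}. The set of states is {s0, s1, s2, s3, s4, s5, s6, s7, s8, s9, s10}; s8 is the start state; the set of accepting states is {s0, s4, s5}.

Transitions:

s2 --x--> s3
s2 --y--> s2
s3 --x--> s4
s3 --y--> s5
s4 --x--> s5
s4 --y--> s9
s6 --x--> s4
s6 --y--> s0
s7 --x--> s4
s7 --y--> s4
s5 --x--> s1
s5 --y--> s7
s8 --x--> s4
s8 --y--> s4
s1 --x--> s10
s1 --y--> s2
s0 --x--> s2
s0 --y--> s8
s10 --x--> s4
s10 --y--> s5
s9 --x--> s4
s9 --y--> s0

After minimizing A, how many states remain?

Reachable states from the start: {s0,s1,s2,s3,s4,s5,s7,s8,s9,s10}. Unreachable: {s6} — drop them.
Start with accepting vs non-accepting: {s0,s4,s5} | {s1,s2,s3,s7,s8,s9,s10}.
Split {s0,s4,s5} by δ(·,x) → {s0,s5} and {s4}.
Refine {s1,s2,s3,s7,s8,s9,s10} on symbol x: members go to different blocks, giving {s3,s7,s8,s9,s10} and {s1,s2}.
Split {s3,s7,s8,s9,s10} by δ(·,y) → {s3,s9,s10} and {s7,s8}.
Stable partition: {s0,s5} | {s3,s9,s10} | {s4} | {s1,s2} | {s7,s8} — 5 equivalence classes.

5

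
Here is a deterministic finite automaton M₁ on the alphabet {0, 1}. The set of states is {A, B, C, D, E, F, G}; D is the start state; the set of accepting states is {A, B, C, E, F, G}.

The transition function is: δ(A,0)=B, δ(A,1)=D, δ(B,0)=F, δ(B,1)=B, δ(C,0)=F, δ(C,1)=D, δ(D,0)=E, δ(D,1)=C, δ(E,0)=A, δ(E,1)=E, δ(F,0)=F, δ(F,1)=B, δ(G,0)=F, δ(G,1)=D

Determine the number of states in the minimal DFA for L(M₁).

First remove the unreachable states {G}; 6 states remain.
Initial partition by acceptance: {A,B,C,E,F} | {D}.
Refine {A,B,C,E,F} on symbol 1: members go to different blocks, giving {B,E,F} and {A,C}.
Split {B,E,F} by δ(·,0) → {B,F} and {E}.
Stable partition: {B,F} | {D} | {A,C} | {E} — 4 equivalence classes.

4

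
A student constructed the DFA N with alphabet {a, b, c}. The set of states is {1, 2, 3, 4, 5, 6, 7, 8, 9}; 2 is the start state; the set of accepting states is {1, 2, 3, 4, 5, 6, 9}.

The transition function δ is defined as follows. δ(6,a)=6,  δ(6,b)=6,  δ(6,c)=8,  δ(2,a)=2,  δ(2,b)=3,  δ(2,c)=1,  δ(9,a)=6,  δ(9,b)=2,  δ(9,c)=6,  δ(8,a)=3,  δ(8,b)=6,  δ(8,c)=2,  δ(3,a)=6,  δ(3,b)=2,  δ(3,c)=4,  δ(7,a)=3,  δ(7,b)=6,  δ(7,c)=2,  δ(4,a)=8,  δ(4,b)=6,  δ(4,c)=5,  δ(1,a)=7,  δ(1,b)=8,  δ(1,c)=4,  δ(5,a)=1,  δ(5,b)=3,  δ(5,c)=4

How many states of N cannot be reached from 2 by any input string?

No path from 2 leads to 9; the other 8 states are all reachable.

1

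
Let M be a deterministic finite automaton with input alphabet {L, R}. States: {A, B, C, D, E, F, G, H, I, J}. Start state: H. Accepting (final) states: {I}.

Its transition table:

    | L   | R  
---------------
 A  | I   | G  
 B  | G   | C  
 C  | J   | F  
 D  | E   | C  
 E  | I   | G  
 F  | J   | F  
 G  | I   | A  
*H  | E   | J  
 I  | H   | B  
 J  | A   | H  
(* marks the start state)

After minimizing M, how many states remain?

Reachable states from the start: {A,B,C,E,F,G,H,I,J}. Unreachable: {D} — drop them.
P0 = {I} | {A,B,C,E,F,G,H,J}.
Split {A,B,C,E,F,G,H,J} by δ(·,L) → {B,C,F,H,J} and {A,E,G}.
On input L, block {B,C,F,H,J} splits into {B,H,J} and {C,F}.
On input R, block {B,H,J} splits into {H,J} and {B}.
No further refinement is possible. Final partition (5 blocks): {I} | {H,J} | {A,E,G} | {C,F} | {B}.

5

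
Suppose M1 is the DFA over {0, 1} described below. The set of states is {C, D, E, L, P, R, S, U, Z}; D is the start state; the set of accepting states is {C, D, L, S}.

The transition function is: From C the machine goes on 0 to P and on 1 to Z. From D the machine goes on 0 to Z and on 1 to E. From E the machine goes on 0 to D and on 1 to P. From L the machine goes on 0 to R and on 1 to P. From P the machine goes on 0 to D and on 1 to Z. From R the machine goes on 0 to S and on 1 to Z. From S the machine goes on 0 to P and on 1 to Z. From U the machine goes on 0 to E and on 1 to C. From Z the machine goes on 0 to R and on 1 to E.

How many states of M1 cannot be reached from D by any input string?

Starting at D and following transitions, the reachable set is {D, E, P, R, S, Z}. That leaves C, L, U unreachable — 3 in total.

3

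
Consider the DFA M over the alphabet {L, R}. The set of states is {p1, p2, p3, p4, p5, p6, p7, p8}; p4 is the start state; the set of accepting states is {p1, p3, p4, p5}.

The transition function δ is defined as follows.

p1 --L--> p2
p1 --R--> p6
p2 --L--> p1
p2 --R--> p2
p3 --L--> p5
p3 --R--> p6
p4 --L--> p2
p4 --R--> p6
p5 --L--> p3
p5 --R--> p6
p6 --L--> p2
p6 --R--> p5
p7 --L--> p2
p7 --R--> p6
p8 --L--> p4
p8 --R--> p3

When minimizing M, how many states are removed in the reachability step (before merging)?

Starting at p4 and following transitions, the reachable set is {p1, p2, p3, p4, p5, p6}. That leaves p7, p8 unreachable — 2 in total.

2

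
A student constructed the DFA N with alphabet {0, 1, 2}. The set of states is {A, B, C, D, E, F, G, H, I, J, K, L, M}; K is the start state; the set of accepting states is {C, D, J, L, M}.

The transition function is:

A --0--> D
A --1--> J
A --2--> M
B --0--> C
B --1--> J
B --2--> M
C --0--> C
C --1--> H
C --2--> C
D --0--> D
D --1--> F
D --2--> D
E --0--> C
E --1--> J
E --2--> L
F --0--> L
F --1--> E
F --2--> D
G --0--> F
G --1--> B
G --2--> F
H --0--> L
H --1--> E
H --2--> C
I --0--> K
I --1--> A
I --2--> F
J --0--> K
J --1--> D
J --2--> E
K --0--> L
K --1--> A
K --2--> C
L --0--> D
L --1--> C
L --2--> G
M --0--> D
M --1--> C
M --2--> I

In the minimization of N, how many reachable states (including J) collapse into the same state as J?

All states are reachable from the start state.
Start with accepting vs non-accepting: {C,D,J,L,M} | {A,B,E,F,G,H,I,K}.
Split {C,D,J,L,M} by δ(·,0) → {C,D,L,M} and {J}.
Split {C,D,L,M} by δ(·,1) → {C,D} and {L,M}.
Refine {A,B,E,F,G,H,I,K} on symbol 0: members go to different blocks, giving {A,B,E} and {F,H,K} and {G,I}.
The partition is now stable with 6 blocks: {C,D} | {A,B,E} | {J} | {L,M} | {F,H,K} | {G,I}.
State J belongs to the block {J}, which has 1 states.

1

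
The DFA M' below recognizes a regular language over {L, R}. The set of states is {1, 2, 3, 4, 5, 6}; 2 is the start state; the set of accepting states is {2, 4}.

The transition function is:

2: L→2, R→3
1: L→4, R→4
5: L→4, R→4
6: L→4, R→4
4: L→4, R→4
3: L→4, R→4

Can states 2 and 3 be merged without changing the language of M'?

No

Reachable states from the start: {2,3,4}. Unreachable: {1,5,6} — drop them.
Initial partition by acceptance: {2,4} | {3}.
On input R, block {2,4} splits into {2} and {4}.
Stable partition: {2} | {3} | {4} — 3 equivalence classes.
2 and 3 end up in different blocks, so they are distinguishable. For instance, the string 'ε' is accepted from only 2.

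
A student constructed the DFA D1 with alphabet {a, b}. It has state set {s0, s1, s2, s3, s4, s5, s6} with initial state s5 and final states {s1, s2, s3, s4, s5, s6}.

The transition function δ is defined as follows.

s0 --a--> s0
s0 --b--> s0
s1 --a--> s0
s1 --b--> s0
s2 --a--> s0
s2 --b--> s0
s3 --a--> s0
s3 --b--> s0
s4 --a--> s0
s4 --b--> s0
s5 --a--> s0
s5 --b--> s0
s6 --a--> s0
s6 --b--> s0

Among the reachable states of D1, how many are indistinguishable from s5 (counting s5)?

Reachable states from the start: {s0,s5}. Unreachable: {s1,s2,s3,s4,s6} — drop them.
P0 = {s5} | {s0}.
Stable partition: {s5} | {s0} — 2 equivalence classes.
The equivalence class containing s5 is {s5}, of size 1.

1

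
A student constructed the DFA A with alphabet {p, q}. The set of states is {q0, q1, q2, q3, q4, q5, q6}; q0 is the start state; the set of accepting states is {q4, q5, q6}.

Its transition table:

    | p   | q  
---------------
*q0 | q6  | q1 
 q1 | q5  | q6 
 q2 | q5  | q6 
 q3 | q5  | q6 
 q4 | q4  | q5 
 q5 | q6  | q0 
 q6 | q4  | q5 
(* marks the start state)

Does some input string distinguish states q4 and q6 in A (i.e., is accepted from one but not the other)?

No

First remove the unreachable states {q2,q3}; 5 states remain.
Start with accepting vs non-accepting: {q4,q5,q6} | {q0,q1}.
On input q, block {q4,q5,q6} splits into {q4,q6} and {q5}.
Refine {q0,q1} on symbol p: members go to different blocks, giving {q0} and {q1}.
The partition is now stable with 4 blocks: {q4,q6} | {q0} | {q5} | {q1}.
q4 and q6 lie in the same block of the stable partition, so they are equivalent — no string distinguishes them.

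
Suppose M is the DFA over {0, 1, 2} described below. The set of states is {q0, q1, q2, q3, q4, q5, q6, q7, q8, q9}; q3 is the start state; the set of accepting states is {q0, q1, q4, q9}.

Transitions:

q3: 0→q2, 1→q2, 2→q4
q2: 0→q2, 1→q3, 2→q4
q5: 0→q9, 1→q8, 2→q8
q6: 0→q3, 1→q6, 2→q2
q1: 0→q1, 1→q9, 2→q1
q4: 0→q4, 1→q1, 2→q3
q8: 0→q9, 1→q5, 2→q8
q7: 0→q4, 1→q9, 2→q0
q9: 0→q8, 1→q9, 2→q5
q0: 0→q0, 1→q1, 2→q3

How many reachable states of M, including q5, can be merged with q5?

States {q0,q6,q7} cannot be reached from the start state, so discard them.
P0 = {q1,q4,q9} | {q2,q3,q5,q8}.
Split {q1,q4,q9} by δ(·,0) → {q1,q4} and {q9}.
Split {q1,q4} by δ(·,1) → {q1} and {q4}.
On input 0, block {q2,q3,q5,q8} splits into {q2,q3} and {q5,q8}.
Stable partition: {q1} | {q2,q3} | {q9} | {q4} | {q5,q8} — 5 equivalence classes.
State q5 belongs to the block {q5,q8}, which has 2 states.

2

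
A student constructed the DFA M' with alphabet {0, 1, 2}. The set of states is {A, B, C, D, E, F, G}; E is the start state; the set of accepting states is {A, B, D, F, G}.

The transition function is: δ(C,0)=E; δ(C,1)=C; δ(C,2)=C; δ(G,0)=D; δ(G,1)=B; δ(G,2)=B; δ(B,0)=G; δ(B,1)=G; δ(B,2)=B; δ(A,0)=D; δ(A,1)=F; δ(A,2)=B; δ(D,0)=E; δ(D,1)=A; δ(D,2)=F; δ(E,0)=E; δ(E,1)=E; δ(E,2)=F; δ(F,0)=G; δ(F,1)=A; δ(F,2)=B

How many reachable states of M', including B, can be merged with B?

First remove the unreachable states {C}; 6 states remain.
Start with accepting vs non-accepting: {A,B,D,F,G} | {E}.
Split {A,B,D,F,G} by δ(·,0) → {A,B,F,G} and {D}.
Split {A,B,F,G} by δ(·,0) → {A,G} and {B,F}.
No further refinement is possible. Final partition (4 blocks): {A,G} | {E} | {D} | {B,F}.
State B belongs to the block {B,F}, which has 2 states.

2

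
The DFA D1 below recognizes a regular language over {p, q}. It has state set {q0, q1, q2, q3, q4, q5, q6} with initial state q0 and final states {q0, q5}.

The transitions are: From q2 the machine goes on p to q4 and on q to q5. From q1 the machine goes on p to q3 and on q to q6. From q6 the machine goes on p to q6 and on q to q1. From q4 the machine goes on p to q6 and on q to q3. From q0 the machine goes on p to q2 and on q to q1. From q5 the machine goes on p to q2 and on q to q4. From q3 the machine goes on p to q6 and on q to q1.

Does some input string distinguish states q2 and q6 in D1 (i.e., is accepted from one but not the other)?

Yes

Initial partition by acceptance: {q0,q5} | {q1,q2,q3,q4,q6}.
Refine {q1,q2,q3,q4,q6} on symbol q: members go to different blocks, giving {q1,q3,q4,q6} and {q2}.
Stable partition: {q0,q5} | {q1,q3,q4,q6} | {q2} — 3 equivalence classes.
q2 and q6 end up in different blocks, so they are distinguishable. For instance, the string 'q' is accepted from only q2.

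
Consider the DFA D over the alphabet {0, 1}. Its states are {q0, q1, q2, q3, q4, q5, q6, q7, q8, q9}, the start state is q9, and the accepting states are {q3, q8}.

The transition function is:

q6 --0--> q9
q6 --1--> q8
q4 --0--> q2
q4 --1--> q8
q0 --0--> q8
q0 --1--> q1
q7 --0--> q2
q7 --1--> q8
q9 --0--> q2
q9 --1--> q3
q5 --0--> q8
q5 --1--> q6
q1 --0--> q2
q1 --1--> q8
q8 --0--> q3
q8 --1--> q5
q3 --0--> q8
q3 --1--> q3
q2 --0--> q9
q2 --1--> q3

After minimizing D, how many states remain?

First remove the unreachable states {q0,q1,q4,q7}; 6 states remain.
P0 = {q3,q8} | {q2,q5,q6,q9}.
Refine {q3,q8} on symbol 1: members go to different blocks, giving {q3} and {q8}.
On input 0, block {q2,q5,q6,q9} splits into {q2,q6,q9} and {q5}.
Split {q2,q6,q9} by δ(·,1) → {q2,q9} and {q6}.
Stable partition: {q3} | {q2,q9} | {q8} | {q5} | {q6} — 5 equivalence classes.

5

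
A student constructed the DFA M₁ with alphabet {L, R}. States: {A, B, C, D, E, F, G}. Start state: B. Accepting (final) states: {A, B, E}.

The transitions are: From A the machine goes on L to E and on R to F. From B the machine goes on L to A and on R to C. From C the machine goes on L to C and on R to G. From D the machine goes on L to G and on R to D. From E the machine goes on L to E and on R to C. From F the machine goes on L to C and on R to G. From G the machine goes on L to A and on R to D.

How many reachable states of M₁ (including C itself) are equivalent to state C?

Every state is reachable, so we keep all 7.
Initial partition by acceptance: {A,B,E} | {C,D,F,G}.
On input L, block {C,D,F,G} splits into {C,D,F} and {G}.
On input L, block {C,D,F} splits into {C,F} and {D}.
Stable partition: {A,B,E} | {C,F} | {G} | {D} — 4 equivalence classes.
State C belongs to the block {C,F}, which has 2 states.

2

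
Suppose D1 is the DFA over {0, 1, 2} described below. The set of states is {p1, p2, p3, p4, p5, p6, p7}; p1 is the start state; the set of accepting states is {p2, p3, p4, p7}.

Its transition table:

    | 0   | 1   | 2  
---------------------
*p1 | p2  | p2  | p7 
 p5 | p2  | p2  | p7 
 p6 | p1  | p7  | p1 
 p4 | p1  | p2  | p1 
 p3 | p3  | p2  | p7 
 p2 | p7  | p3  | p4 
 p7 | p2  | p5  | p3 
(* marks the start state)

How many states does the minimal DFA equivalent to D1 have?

Reachable states from the start: {p1,p2,p3,p4,p5,p7}. Unreachable: {p6} — drop them.
Initial partition by acceptance: {p2,p3,p4,p7} | {p1,p5}.
Refine {p2,p3,p4,p7} on symbol 0: members go to different blocks, giving {p2,p3,p7} and {p4}.
Refine {p2,p3,p7} on symbol 1: members go to different blocks, giving {p2,p3} and {p7}.
Refine {p2,p3} on symbol 0: members go to different blocks, giving {p2} and {p3}.
Stable partition: {p2} | {p1,p5} | {p4} | {p7} | {p3} — 5 equivalence classes.

5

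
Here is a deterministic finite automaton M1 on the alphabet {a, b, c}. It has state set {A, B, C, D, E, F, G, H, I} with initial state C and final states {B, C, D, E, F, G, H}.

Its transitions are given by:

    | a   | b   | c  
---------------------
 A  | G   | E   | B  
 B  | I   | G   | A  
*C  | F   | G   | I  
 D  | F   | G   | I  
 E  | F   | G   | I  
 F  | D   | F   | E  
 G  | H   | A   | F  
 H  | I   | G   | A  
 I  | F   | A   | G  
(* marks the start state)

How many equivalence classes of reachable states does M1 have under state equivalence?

All states are reachable from the start state.
P0 = {B,C,D,E,F,G,H} | {A,I}.
Split {B,C,D,E,F,G,H} by δ(·,a) → {C,D,E,F,G} and {B,H}.
On input a, block {C,D,E,F,G} splits into {C,D,E,F} and {G}.
Refine {C,D,E,F} on symbol b: members go to different blocks, giving {C,D,E} and {F}.
Split {A,I} by δ(·,a) → {A} and {I}.
The partition is now stable with 6 blocks: {C,D,E} | {A} | {B,H} | {G} | {F} | {I}.

6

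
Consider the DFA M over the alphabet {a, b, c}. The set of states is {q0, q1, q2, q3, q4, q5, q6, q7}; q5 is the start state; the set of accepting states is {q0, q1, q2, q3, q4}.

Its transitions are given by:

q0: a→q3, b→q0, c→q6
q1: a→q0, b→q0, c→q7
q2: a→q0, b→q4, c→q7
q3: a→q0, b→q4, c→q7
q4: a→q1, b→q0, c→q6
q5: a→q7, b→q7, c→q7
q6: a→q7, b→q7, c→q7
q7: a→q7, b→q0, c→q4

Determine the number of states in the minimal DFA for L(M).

States {q2} cannot be reached from the start state, so discard them.
P0 = {q0,q1,q3,q4} | {q5,q6,q7}.
On input b, block {q5,q6,q7} splits into {q5,q6} and {q7}.
Refine {q0,q1,q3,q4} on symbol c: members go to different blocks, giving {q0,q4} and {q1,q3}.
No further refinement is possible. Final partition (4 blocks): {q0,q4} | {q5,q6} | {q7} | {q1,q3}.

4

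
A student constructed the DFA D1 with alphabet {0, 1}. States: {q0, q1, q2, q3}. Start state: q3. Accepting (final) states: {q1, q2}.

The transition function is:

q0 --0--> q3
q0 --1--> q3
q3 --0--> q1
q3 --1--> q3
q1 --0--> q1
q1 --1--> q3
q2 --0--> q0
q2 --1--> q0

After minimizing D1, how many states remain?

States {q0,q2} cannot be reached from the start state, so discard them.
P0 = {q1} | {q3}.
The partition is now stable with 2 blocks: {q1} | {q3}.

2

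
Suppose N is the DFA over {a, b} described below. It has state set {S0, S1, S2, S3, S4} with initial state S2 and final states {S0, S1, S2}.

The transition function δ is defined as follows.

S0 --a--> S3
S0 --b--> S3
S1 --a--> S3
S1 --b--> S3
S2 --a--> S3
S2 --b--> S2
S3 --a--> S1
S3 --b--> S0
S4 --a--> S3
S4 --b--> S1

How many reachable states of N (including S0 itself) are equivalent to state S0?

2

First remove the unreachable states {S4}; 4 states remain.
P0 = {S0,S1,S2} | {S3}.
On input b, block {S0,S1,S2} splits into {S0,S1} and {S2}.
No further refinement is possible. Final partition (3 blocks): {S0,S1} | {S3} | {S2}.
State S0 belongs to the block {S0,S1}, which has 2 states.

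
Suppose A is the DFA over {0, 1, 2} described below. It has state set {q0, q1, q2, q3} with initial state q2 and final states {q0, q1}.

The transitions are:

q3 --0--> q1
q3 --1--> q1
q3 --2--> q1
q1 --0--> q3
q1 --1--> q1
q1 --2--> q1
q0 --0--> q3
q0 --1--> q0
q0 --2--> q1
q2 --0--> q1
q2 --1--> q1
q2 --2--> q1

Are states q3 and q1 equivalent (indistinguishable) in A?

States {q0} cannot be reached from the start state, so discard them.
Initial partition by acceptance: {q1} | {q2,q3}.
The partition is now stable with 2 blocks: {q1} | {q2,q3}.
q3 and q1 end up in different blocks, so they are distinguishable. For instance, the string 'ε' is accepted from only q1.

No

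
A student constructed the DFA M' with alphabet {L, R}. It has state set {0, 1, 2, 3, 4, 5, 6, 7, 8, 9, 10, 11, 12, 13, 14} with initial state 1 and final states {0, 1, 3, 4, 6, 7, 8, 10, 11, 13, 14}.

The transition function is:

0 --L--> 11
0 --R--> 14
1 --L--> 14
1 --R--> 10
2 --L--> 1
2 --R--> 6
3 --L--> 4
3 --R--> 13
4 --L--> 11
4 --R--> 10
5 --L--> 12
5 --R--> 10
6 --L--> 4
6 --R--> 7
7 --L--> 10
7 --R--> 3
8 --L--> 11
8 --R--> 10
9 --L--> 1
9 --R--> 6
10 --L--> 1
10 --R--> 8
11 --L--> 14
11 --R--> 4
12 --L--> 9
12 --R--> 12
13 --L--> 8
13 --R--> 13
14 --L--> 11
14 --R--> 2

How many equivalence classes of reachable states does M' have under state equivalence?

5

Reachable states from the start: {1,2,3,4,6,7,8,10,11,13,14}. Unreachable: {0,5,9,12} — drop them.
P0 = {1,3,4,6,7,8,10,11,13,14} | {2}.
Split {1,3,4,6,7,8,10,11,13,14} by δ(·,R) → {1,3,4,6,7,8,10,11,13} and {14}.
Split {1,3,4,6,7,8,10,11,13} by δ(·,L) → {3,4,6,7,8,10,13} and {1,11}.
Refine {3,4,6,7,8,10,13} on symbol L: members go to different blocks, giving {3,6,7,13} and {4,8,10}.
The partition is now stable with 5 blocks: {3,6,7,13} | {2} | {14} | {1,11} | {4,8,10}.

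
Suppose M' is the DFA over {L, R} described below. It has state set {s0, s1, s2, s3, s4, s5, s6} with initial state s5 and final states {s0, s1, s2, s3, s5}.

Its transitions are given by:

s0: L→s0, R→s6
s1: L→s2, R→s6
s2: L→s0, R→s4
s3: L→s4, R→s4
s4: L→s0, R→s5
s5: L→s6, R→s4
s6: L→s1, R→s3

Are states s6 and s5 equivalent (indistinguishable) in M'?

All states are reachable from the start state.
Start with accepting vs non-accepting: {s0,s1,s2,s3,s5} | {s4,s6}.
On input L, block {s0,s1,s2,s3,s5} splits into {s0,s1,s2} and {s3,s5}.
Stable partition: {s0,s1,s2} | {s4,s6} | {s3,s5} — 3 equivalence classes.
s6 and s5 end up in different blocks, so they are distinguishable. For instance, the string 'ε' is accepted from only s5.

No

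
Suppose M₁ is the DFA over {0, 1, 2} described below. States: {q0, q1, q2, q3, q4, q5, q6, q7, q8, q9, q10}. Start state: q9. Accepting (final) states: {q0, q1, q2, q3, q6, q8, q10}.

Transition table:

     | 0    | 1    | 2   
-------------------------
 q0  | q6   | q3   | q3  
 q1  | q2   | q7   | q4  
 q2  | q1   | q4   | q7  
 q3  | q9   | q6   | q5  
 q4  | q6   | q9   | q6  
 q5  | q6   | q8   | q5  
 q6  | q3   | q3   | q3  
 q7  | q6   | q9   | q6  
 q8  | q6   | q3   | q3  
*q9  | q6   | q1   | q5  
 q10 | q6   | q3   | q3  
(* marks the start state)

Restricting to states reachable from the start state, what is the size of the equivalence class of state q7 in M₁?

States {q0,q10} cannot be reached from the start state, so discard them.
Initial partition by acceptance: {q1,q2,q3,q6,q8} | {q4,q5,q7,q9}.
Split {q1,q2,q3,q6,q8} by δ(·,0) → {q1,q2,q6,q8} and {q3}.
Split {q1,q2,q6,q8} by δ(·,0) → {q1,q2,q8} and {q6}.
Split {q1,q2,q8} by δ(·,0) → {q1,q2} and {q8}.
Split {q4,q5,q7,q9} by δ(·,1) → {q4,q7} and {q5} and {q9}.
Stable partition: {q1,q2} | {q4,q7} | {q3} | {q6} | {q8} | {q5} | {q9} — 7 equivalence classes.
State q7 belongs to the block {q4,q7}, which has 2 states.

2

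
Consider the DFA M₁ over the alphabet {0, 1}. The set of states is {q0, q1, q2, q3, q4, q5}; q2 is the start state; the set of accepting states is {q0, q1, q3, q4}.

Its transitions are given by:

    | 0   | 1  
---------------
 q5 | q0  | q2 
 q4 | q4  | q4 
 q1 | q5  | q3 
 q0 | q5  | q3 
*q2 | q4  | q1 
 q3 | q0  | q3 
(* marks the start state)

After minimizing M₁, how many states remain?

5

All states are reachable from the start state.
Start with accepting vs non-accepting: {q0,q1,q3,q4} | {q2,q5}.
On input 0, block {q0,q1,q3,q4} splits into {q0,q1} and {q3,q4}.
Refine {q2,q5} on symbol 0: members go to different blocks, giving {q2} and {q5}.
On input 0, block {q3,q4} splits into {q3} and {q4}.
Stable partition: {q0,q1} | {q2} | {q3} | {q5} | {q4} — 5 equivalence classes.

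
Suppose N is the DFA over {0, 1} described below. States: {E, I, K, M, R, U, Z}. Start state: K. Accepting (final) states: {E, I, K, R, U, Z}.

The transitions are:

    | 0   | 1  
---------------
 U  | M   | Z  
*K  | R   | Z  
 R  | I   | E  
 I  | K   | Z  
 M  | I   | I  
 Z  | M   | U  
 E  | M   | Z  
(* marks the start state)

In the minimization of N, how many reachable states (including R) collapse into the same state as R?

3

Initial partition by acceptance: {E,I,K,R,U,Z} | {M}.
Refine {E,I,K,R,U,Z} on symbol 0: members go to different blocks, giving {E,U,Z} and {I,K,R}.
Stable partition: {E,U,Z} | {M} | {I,K,R} — 3 equivalence classes.
The equivalence class containing R is {I,K,R}, of size 3.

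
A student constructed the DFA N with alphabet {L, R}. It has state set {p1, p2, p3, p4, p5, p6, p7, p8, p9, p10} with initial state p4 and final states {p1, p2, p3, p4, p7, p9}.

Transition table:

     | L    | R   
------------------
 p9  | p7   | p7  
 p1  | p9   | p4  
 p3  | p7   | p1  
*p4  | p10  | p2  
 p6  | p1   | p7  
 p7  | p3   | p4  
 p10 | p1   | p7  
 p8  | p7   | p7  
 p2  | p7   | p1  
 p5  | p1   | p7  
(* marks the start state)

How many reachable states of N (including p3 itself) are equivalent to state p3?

3

States {p5,p6,p8} cannot be reached from the start state, so discard them.
Start with accepting vs non-accepting: {p1,p2,p3,p4,p7,p9} | {p10}.
On input L, block {p1,p2,p3,p4,p7,p9} splits into {p1,p2,p3,p7,p9} and {p4}.
On input R, block {p1,p2,p3,p7,p9} splits into {p2,p3,p9} and {p1,p7}.
No further refinement is possible. Final partition (4 blocks): {p2,p3,p9} | {p10} | {p4} | {p1,p7}.
State p3 belongs to the block {p2,p3,p9}, which has 3 states.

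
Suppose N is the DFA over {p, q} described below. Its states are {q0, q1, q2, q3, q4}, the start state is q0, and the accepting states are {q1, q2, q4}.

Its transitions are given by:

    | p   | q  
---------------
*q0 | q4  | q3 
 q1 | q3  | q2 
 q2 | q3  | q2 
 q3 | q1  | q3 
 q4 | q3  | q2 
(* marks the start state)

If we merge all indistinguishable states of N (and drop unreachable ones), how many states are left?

Every state is reachable, so we keep all 5.
P0 = {q1,q2,q4} | {q0,q3}.
Stable partition: {q1,q2,q4} | {q0,q3} — 2 equivalence classes.

2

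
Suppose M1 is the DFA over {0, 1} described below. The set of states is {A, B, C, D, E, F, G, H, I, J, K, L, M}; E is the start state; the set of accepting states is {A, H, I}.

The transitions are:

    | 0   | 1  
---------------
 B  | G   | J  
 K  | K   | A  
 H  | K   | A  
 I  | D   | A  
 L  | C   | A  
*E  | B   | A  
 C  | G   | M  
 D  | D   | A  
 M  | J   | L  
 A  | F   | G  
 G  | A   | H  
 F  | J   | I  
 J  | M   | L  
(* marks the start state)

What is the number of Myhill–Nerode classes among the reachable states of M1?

8

All states are reachable from the start state.
Initial partition by acceptance: {A,H,I} | {B,C,D,E,F,G,J,K,L,M}.
Refine {A,H,I} on symbol 1: members go to different blocks, giving {H,I} and {A}.
Refine {B,C,D,E,F,G,J,K,L,M} on symbol 0: members go to different blocks, giving {B,C,D,E,F,J,K,L,M} and {G}.
Split {B,C,D,E,F,J,K,L,M} by δ(·,0) → {D,E,F,J,K,L,M} and {B,C}.
On input 0, block {D,E,F,J,K,L,M} splits into {D,F,J,K,M} and {E,L}.
On input 1, block {D,F,J,K,M} splits into {D,K} and {J,M} and {F}.
The partition is now stable with 8 blocks: {H,I} | {D,K} | {A} | {G} | {B,C} | {E,L} | {J,M} | {F}.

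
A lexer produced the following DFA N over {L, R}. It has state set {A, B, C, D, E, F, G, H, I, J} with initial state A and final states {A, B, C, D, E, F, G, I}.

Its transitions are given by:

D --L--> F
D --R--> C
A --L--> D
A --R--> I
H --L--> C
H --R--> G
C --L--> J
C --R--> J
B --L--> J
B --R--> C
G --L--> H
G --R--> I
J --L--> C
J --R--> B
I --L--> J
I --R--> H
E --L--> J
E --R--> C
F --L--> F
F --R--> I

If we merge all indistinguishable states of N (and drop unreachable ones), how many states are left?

4

Reachable states from the start: {A,B,C,D,F,G,H,I,J}. Unreachable: {E} — drop them.
P0 = {A,B,C,D,F,G,I} | {H,J}.
On input L, block {A,B,C,D,F,G,I} splits into {B,C,G,I} and {A,D,F}.
On input R, block {B,C,G,I} splits into {B,G} and {C,I}.
Stable partition: {B,G} | {H,J} | {A,D,F} | {C,I} — 4 equivalence classes.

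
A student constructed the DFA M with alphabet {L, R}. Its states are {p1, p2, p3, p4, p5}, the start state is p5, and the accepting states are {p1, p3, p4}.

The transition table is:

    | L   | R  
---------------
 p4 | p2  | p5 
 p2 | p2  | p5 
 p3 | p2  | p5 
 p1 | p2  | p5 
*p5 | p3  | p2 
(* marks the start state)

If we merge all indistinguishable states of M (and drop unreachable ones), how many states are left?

First remove the unreachable states {p1,p4}; 3 states remain.
P0 = {p3} | {p2,p5}.
Refine {p2,p5} on symbol L: members go to different blocks, giving {p2} and {p5}.
Stable partition: {p3} | {p2} | {p5} — 3 equivalence classes.

3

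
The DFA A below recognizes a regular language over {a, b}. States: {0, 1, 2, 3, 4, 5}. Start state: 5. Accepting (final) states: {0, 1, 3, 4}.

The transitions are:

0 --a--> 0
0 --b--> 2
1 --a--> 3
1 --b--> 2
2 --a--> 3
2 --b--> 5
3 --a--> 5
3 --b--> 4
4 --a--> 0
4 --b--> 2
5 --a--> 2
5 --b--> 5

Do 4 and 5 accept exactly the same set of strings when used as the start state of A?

Reachable states from the start: {0,2,3,4,5}. Unreachable: {1} — drop them.
Start with accepting vs non-accepting: {0,3,4} | {2,5}.
Refine {0,3,4} on symbol a: members go to different blocks, giving {0,4} and {3}.
On input a, block {2,5} splits into {2} and {5}.
The partition is now stable with 4 blocks: {0,4} | {2} | {3} | {5}.
4 and 5 end up in different blocks, so they are distinguishable. For instance, the string 'ε' is accepted from only 4.

No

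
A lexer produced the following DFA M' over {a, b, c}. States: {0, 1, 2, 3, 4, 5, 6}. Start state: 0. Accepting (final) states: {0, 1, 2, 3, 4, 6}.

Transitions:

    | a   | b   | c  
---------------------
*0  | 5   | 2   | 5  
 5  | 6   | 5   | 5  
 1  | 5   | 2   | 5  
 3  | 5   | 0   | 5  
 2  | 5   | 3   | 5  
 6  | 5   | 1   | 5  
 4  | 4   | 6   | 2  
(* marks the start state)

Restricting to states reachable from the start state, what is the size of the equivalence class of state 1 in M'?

First remove the unreachable states {4}; 6 states remain.
P0 = {0,1,2,3,6} | {5}.
The partition is now stable with 2 blocks: {0,1,2,3,6} | {5}.
State 1 belongs to the block {0,1,2,3,6}, which has 5 states.

5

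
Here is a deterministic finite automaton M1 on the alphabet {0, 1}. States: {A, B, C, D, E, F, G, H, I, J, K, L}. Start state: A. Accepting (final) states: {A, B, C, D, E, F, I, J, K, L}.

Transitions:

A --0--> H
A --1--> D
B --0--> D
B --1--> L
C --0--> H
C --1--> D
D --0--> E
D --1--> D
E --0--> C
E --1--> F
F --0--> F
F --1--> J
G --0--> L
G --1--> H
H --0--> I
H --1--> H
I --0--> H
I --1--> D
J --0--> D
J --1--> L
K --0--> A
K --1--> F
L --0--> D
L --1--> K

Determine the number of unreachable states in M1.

2

BFS from A reaches {A, C, D, E, F, H, I, J, K, L}; the 2 state(s) B, G are never visited.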